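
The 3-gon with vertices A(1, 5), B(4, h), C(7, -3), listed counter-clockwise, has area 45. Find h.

The doubled signed area Σ (x_i y_{i+1} − x_{i+1} y_i) is linear in h.
With h=0 it equals 6; the coefficient of h is -6 (from the two edges through B).
So -6·h + 6 = 2·45 = 90 ⇒ h = -14.

-14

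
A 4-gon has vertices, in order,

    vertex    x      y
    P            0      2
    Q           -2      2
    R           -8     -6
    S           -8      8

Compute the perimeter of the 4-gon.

36

|PQ| = √((-2)² + (0)²) = √4 = 2
|QR| = √((-6)² + (-8)²) = √100 = 10
|RS| = √((0)² + (14)²) = √196 = 14
|SP| = √((8)² + (-6)²) = √100 = 10
Perimeter = 2 + 10 + 14 + 10 = 36.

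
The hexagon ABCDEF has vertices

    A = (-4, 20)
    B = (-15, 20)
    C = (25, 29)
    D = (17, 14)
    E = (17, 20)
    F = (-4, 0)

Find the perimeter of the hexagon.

|AB| = √((-11)² + (0)²) = √121 = 11
|BC| = √((40)² + (9)²) = √1681 = 41
|CD| = √((-8)² + (-15)²) = √289 = 17
|DE| = √((0)² + (6)²) = √36 = 6
|EF| = √((-21)² + (-20)²) = √841 = 29
|FA| = √((0)² + (20)²) = √400 = 20
Perimeter = 11 + 41 + 17 + 6 + 29 + 20 = 124.

124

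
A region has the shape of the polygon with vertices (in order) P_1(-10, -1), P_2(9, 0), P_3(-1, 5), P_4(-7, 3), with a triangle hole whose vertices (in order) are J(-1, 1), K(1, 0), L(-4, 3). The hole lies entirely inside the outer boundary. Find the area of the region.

61

Outer boundary:
Apply the shoelace formula: 2A = Σ (x_i·y_{i+1} − x_{i+1}·y_i), indices taken mod 4.
Σ = (9) + (45) + (32) + (37) = 123
Area = |Σ|/2 = 61.5.
Hole:
J→K: (-1)(0) − (1)(1) = -1
K→L: (1)(3) − (-4)(0) = 3
L→J: (-4)(1) − (-1)(3) = -1
Σ = 1
Area = |Σ|/2 = 0.5.
Net area = 61.5 − 0.5 = 61.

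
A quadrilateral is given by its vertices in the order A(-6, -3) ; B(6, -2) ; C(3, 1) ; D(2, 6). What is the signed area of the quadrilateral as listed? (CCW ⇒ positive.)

44

Cross-terms: 30, 12, 16, 30  ⇒  Σ = 88
Signed area = Σ/2 = 44 (positive ⇒ counter-clockwise traversal).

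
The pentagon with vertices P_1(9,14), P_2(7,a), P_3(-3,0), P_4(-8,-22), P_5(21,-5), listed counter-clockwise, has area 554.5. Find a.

Write out the shoelace sum; only the two edges meeting at P_2 involve a:
2·Area = [(9·a − 7·14) + (7·0 − (-3)·a)] + 907
       = 12·a + 809 = 1109
⇒ a = 25.

25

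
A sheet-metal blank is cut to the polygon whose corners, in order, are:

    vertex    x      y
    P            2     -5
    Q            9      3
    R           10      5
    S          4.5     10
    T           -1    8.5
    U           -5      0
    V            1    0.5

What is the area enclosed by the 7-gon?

112.875

Σ = (51) + (15) + (77.5) + (48.25) + (42.5) + (-2.5) + (-6) = 225.75
Area = |Σ|/2 = 112.875.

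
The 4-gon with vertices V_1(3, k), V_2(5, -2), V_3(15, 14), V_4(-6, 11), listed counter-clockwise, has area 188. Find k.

-6

Write out the shoelace sum; only the two edges meeting at V_1 involve k:
2·Area = [((-6)·k − 3·11) + (3·(-2) − 5·k)] + 349
       = -11·k + 310 = 376
⇒ k = -6.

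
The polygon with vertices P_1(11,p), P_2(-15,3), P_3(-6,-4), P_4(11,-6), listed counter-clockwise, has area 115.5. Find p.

Write out the shoelace sum; only the two edges meeting at P_1 involve p:
2·Area = [(11·p − 11·(-6)) + (11·3 − (-15)·p)] + 158
       = 26·p + 257 = 231
⇒ p = -1.

-1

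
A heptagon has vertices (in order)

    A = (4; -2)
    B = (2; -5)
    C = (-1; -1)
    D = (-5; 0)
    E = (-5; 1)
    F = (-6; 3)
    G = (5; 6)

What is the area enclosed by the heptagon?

63.5

Apply the shoelace (surveyor's) formula: 2A = Σ (x_i·y_{i+1} − x_{i+1}·y_i), indices taken mod 7.
A→B: (4)(-5) − (2)(-2) = -16
B→C: (2)(-1) − (-1)(-5) = -7
C→D: (-1)(0) − (-5)(-1) = -5
D→E: (-5)(1) − (-5)(0) = -5
E→F: (-5)(3) − (-6)(1) = -9
F→G: (-6)(6) − (5)(3) = -51
G→A: (5)(-2) − (4)(6) = -34
Σ = -127
Area = |Σ|/2 = 63.5.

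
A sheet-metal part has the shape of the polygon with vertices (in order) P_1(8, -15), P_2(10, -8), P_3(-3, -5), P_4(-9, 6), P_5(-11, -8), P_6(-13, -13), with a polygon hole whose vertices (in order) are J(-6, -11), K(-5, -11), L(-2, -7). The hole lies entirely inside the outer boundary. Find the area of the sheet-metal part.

Outer boundary:
P_1→P_2: (8)(-8) − (10)(-15) = 86
P_2→P_3: (10)(-5) − (-3)(-8) = -74
P_3→P_4: (-3)(6) − (-9)(-5) = -63
P_4→P_5: (-9)(-8) − (-11)(6) = 138
P_5→P_6: (-11)(-13) − (-13)(-8) = 39
P_6→P_1: (-13)(-15) − (8)(-13) = 299
Σ = 425
Area = |Σ|/2 = 212.5.
Hole:
Σ = (11) + (13) + (-20) = 4
Area = |Σ|/2 = 2.
Net area = 212.5 − 2 = 210.5.

210.5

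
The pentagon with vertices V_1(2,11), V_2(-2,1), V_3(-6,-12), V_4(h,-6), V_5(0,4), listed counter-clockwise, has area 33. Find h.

The doubled signed area Σ (x_i y_{i+1} − x_{i+1} y_i) is linear in h.
With h=0 it equals 82; the coefficient of h is 16 (from the two edges through V_4).
So 16·h + 82 = 2·33 = 66 ⇒ h = -1.

-1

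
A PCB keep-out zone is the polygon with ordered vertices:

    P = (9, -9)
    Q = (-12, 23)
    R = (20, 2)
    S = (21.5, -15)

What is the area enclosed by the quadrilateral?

393.25

Σ = (99) + (-484) + (-343) + (-58.5) = -786.5
Area = |Σ|/2 = 393.25.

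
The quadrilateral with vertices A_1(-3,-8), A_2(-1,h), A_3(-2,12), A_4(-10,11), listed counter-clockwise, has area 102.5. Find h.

-14

Write out the shoelace sum; only the two edges meeting at A_2 involve h:
2·Area = [((-3)·h − (-1)·(-8)) + ((-1)·12 − (-2)·h)] + 211
       = -1·h + 191 = 205
⇒ h = -14.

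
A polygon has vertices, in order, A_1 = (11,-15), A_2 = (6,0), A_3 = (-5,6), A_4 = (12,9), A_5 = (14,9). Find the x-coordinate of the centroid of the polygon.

Apply the surveyor's formula. First the cross-terms c_i = x_i·y_{i+1} − x_{i+1}·y_i:
  90, 36, -117, -18, -309  ⇒  2A = -318, A = -159.
Then Σ (x_i + x_{i+1})·c_i = -7446, so x̄ = -7446 / (6·(-159)) = 1241/159.

1241/159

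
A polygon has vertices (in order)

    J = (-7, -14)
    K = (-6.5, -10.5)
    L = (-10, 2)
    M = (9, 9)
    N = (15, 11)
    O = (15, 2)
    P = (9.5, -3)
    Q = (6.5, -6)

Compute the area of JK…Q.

324.5

Σ = (-17.5) + (-118) + (-108) + (-36) + (-135) + (-64) + (-37.5) + (-133) = -649
Area = |Σ|/2 = 324.5.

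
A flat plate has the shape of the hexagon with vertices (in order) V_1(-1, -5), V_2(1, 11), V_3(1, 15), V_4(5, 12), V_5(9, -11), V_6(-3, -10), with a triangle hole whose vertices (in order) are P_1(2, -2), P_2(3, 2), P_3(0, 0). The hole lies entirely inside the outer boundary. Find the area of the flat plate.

Outer boundary:
Apply the shoelace (surveyor's) formula: 2A = Σ (x_i·y_{i+1} − x_{i+1}·y_i), indices taken mod 6.
Σ = (-6) + (4) + (-63) + (-163) + (-123) + (5) = -346
Area = |Σ|/2 = 173.
Hole:
Apply the shoelace (surveyor's) formula: 2A = Σ (x_i·y_{i+1} − x_{i+1}·y_i), indices taken mod 3.
Σ = (10) + (0) + (0) = 10
Area = |Σ|/2 = 5.
Net area = 173 − 5 = 168.

168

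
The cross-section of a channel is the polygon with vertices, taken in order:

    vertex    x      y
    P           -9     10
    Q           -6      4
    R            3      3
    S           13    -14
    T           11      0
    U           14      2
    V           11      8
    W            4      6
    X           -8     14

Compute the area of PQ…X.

181.5

Apply the shoelace formula: 2A = Σ (x_i·y_{i+1} − x_{i+1}·y_i), indices taken mod 9.
Cross-terms: 24, -30, -81, 154, 22, 90, 34, 104, 46  ⇒  Σ = 363
Area = |Σ|/2 = 181.5.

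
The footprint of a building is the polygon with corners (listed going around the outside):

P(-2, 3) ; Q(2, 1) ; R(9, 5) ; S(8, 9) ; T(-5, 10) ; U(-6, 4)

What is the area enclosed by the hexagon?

94.5

P→Q: (-2)(1) − (2)(3) = -8
Q→R: (2)(5) − (9)(1) = 1
R→S: (9)(9) − (8)(5) = 41
S→T: (8)(10) − (-5)(9) = 125
T→U: (-5)(4) − (-6)(10) = 40
U→P: (-6)(3) − (-2)(4) = -10
Σ = 189
Area = |Σ|/2 = 94.5.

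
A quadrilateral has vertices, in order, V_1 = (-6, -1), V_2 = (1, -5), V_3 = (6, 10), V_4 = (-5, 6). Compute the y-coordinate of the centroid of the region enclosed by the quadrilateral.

145/54

Apply the shoelace formula. First the cross-terms c_i = x_i·y_{i+1} − x_{i+1}·y_i:
  31, 40, 86, 41  ⇒  2A = 198, A = 99.
Then Σ (y_i + y_{i+1})·c_i = 1595, so ȳ = 1595 / (6·99) = 145/54.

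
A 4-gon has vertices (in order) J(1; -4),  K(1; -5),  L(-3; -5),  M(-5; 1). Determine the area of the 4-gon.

15

Σ = (-1) + (-20) + (-28) + (19) = -30
Area = |Σ|/2 = 15.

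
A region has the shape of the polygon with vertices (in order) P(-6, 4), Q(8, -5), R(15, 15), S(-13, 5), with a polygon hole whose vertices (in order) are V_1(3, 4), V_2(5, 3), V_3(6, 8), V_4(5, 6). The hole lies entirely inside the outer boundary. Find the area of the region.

216

Outer boundary:
Apply the shoelace (surveyor's) formula: 2A = Σ (x_i·y_{i+1} − x_{i+1}·y_i), indices taken mod 4.
Σ = (-2) + (195) + (270) + (-22) = 441
Area = |Σ|/2 = 220.5.
Hole:
Apply Gauss's area formula: 2A = Σ (x_i·y_{i+1} − x_{i+1}·y_i), indices taken mod 4.
Σ = (-11) + (22) + (-4) + (2) = 9
Area = |Σ|/2 = 4.5.
Net area = 220.5 − 4.5 = 216.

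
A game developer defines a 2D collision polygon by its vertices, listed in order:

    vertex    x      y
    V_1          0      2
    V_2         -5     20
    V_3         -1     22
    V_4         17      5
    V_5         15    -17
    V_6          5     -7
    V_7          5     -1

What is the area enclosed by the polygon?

401.5

Σ = (10) + (-90) + (-379) + (-364) + (-20) + (30) + (10) = -803
Area = |Σ|/2 = 401.5.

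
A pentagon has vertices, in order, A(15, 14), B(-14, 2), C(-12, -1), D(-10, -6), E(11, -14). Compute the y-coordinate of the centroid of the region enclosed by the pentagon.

-75/224

Apply Gauss's area formula. First the cross-terms c_i = x_i·y_{i+1} − x_{i+1}·y_i:
  226, 38, 62, 206, 364  ⇒  2A = 896, A = 448.
Then Σ (y_i + y_{i+1})·c_i = -900, so ȳ = -900 / (6·448) = -75/224.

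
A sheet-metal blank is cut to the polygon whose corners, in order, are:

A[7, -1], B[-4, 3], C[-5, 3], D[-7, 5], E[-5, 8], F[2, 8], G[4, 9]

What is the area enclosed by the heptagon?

76

Σ = (17) + (3) + (-4) + (-31) + (-56) + (-14) + (-67) = -152
Area = |Σ|/2 = 76.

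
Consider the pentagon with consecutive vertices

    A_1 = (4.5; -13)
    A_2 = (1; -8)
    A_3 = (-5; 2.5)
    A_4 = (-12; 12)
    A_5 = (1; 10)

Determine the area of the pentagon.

Cross-terms: -23, -37.5, -30, -132, -58  ⇒  Σ = -280.5
Area = |Σ|/2 = 140.25.

140.25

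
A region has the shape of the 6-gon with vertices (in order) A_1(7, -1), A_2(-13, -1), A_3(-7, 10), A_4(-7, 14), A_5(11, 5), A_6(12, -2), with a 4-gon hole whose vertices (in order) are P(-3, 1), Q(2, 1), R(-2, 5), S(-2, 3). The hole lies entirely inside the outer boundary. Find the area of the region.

218

Outer boundary:
A_1→A_2: (7)(-1) − (-13)(-1) = -20
A_2→A_3: (-13)(10) − (-7)(-1) = -137
A_3→A_4: (-7)(14) − (-7)(10) = -28
A_4→A_5: (-7)(5) − (11)(14) = -189
A_5→A_6: (11)(-2) − (12)(5) = -82
A_6→A_1: (12)(-1) − (7)(-2) = 2
Σ = -454
Area = |Σ|/2 = 227.
Hole:
Apply Gauss's area formula: 2A = Σ (x_i·y_{i+1} − x_{i+1}·y_i), indices taken mod 4.
Σ = (-5) + (12) + (4) + (7) = 18
Area = |Σ|/2 = 9.
Net area = 227 − 9 = 218.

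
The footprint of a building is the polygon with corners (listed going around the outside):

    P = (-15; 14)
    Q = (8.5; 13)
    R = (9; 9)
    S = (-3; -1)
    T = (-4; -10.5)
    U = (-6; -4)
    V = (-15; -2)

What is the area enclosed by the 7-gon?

322

Cross-terms: -314, -40.5, 18, 27.5, -47, -48, -240  ⇒  Σ = -644
Area = |Σ|/2 = 322.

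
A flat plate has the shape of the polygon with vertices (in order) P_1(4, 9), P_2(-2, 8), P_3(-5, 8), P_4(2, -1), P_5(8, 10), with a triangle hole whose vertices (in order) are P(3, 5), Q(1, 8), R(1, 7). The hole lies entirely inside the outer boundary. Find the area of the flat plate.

Outer boundary:
Apply the shoelace formula: 2A = Σ (x_i·y_{i+1} − x_{i+1}·y_i), indices taken mod 5.
P_1→P_2: (4)(8) − (-2)(9) = 50
P_2→P_3: (-2)(8) − (-5)(8) = 24
P_3→P_4: (-5)(-1) − (2)(8) = -11
P_4→P_5: (2)(10) − (8)(-1) = 28
P_5→P_1: (8)(9) − (4)(10) = 32
Σ = 123
Area = |Σ|/2 = 61.5.
Hole:
Apply the shoelace (surveyor's) formula: 2A = Σ (x_i·y_{i+1} − x_{i+1}·y_i), indices taken mod 3.
P→Q: (3)(8) − (1)(5) = 19
Q→R: (1)(7) − (1)(8) = -1
R→P: (1)(5) − (3)(7) = -16
Σ = 2
Area = |Σ|/2 = 1.
Net area = 61.5 − 1 = 60.5.

60.5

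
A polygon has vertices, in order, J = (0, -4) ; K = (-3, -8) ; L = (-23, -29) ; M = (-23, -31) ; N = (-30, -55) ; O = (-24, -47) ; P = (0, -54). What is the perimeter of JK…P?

|JK| = √((-3)² + (-4)²) = √25 = 5
|KL| = √((-20)² + (-21)²) = √841 = 29
|LM| = √((0)² + (-2)²) = √4 = 2
|MN| = √((-7)² + (-24)²) = √625 = 25
|NO| = √((6)² + (8)²) = √100 = 10
|OP| = √((24)² + (-7)²) = √625 = 25
|PJ| = √((0)² + (50)²) = √2500 = 50
Perimeter = 5 + 29 + 2 + 25 + 10 + 25 + 50 = 146.

146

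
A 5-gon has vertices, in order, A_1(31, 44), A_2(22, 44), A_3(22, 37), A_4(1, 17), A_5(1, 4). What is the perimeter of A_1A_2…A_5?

108

|A_1A_2| = √((-9)² + (0)²) = √81 = 9
|A_2A_3| = √((0)² + (-7)²) = √49 = 7
|A_3A_4| = √((-21)² + (-20)²) = √841 = 29
|A_4A_5| = √((0)² + (-13)²) = √169 = 13
|A_5A_1| = √((30)² + (40)²) = √2500 = 50
Perimeter = 9 + 7 + 29 + 13 + 50 = 108.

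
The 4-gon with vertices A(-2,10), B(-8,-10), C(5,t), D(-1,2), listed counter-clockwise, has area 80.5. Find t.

The doubled signed area Σ (x_i y_{i+1} − x_{i+1} y_i) is linear in t.
With t=0 it equals 154; the coefficient of t is -7 (from the two edges through C).
So -7·t + 154 = 2·80.5 = 161 ⇒ t = -1.

-1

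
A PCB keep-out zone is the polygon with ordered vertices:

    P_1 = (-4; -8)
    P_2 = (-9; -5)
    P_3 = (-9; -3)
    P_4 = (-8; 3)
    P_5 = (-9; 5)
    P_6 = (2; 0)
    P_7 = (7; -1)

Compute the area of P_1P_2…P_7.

Cross-terms: -52, -18, -51, -13, -10, -2, -60  ⇒  Σ = -206
Area = |Σ|/2 = 103.

103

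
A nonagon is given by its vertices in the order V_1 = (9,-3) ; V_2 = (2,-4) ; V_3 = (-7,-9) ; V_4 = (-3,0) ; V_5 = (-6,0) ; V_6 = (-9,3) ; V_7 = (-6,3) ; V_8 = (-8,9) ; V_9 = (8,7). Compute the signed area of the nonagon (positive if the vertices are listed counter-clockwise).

-187.5

Apply the shoelace formula: 2A = Σ (x_i·y_{i+1} − x_{i+1}·y_i), indices taken mod 9.
Σ = (-30) + (-46) + (-27) + (0) + (-18) + (-9) + (-30) + (-128) + (-87) = -375
Signed area = Σ/2 = -187.5 (negative ⇒ clockwise traversal).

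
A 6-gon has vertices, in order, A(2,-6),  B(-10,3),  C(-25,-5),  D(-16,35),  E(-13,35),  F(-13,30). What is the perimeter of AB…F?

|AB| = √((-12)² + (9)²) = √225 = 15
|BC| = √((-15)² + (-8)²) = √289 = 17
|CD| = √((9)² + (40)²) = √1681 = 41
|DE| = √((3)² + (0)²) = √9 = 3
|EF| = √((0)² + (-5)²) = √25 = 5
|FA| = √((15)² + (-36)²) = √1521 = 39
Perimeter = 15 + 17 + 41 + 3 + 5 + 39 = 120.

120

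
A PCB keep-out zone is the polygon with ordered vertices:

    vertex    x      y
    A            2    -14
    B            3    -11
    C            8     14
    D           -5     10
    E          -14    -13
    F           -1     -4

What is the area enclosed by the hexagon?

Apply the shoelace formula: 2A = Σ (x_i·y_{i+1} − x_{i+1}·y_i), indices taken mod 6.
A→B: (2)(-11) − (3)(-14) = 20
B→C: (3)(14) − (8)(-11) = 130
C→D: (8)(10) − (-5)(14) = 150
D→E: (-5)(-13) − (-14)(10) = 205
E→F: (-14)(-4) − (-1)(-13) = 43
F→A: (-1)(-14) − (2)(-4) = 22
Σ = 570
Area = |Σ|/2 = 285.

285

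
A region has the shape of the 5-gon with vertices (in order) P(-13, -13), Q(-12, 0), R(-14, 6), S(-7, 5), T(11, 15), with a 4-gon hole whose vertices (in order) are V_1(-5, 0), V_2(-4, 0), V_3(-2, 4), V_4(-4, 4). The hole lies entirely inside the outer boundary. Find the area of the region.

Outer boundary:
Cross-terms: -156, -72, -28, -160, 52  ⇒  Σ = -364
Area = |Σ|/2 = 182.
Hole:
Apply the shoelace formula: 2A = Σ (x_i·y_{i+1} − x_{i+1}·y_i), indices taken mod 4.
V_1→V_2: (-5)(0) − (-4)(0) = 0
V_2→V_3: (-4)(4) − (-2)(0) = -16
V_3→V_4: (-2)(4) − (-4)(4) = 8
V_4→V_1: (-4)(0) − (-5)(4) = 20
Σ = 12
Area = |Σ|/2 = 6.
Net area = 182 − 6 = 176.

176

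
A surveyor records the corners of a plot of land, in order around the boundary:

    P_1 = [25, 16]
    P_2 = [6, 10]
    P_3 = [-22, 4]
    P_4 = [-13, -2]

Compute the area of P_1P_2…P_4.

168

Apply the surveyor's formula: 2A = Σ (x_i·y_{i+1} − x_{i+1}·y_i), indices taken mod 4.
Σ = (154) + (244) + (96) + (-158) = 336
Area = |Σ|/2 = 168.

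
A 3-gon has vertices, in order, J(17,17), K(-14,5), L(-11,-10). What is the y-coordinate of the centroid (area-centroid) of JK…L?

4

Apply the shoelace (surveyor's) formula. First the cross-terms c_i = x_i·y_{i+1} − x_{i+1}·y_i:
  323, 195, -17  ⇒  2A = 501, A = 250.5.
Then Σ (y_i + y_{i+1})·c_i = 6012, so ȳ = 6012 / (6·250.5) = 4.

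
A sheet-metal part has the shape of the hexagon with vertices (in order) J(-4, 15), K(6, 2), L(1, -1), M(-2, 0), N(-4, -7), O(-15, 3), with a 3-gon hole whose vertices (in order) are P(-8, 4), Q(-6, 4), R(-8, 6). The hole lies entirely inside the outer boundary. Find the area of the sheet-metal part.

Outer boundary:
Cross-terms: -98, -8, -2, 14, -117, -213  ⇒  Σ = -424
Area = |Σ|/2 = 212.
Hole:
P→Q: (-8)(4) − (-6)(4) = -8
Q→R: (-6)(6) − (-8)(4) = -4
R→P: (-8)(4) − (-8)(6) = 16
Σ = 4
Area = |Σ|/2 = 2.
Net area = 212 − 2 = 210.

210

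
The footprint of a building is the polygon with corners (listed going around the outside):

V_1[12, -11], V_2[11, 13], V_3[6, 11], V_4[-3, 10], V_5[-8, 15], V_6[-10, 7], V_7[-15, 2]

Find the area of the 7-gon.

Apply the shoelace (surveyor's) formula: 2A = Σ (x_i·y_{i+1} − x_{i+1}·y_i), indices taken mod 7.
V_1→V_2: (12)(13) − (11)(-11) = 277
V_2→V_3: (11)(11) − (6)(13) = 43
V_3→V_4: (6)(10) − (-3)(11) = 93
V_4→V_5: (-3)(15) − (-8)(10) = 35
V_5→V_6: (-8)(7) − (-10)(15) = 94
V_6→V_7: (-10)(2) − (-15)(7) = 85
V_7→V_1: (-15)(-11) − (12)(2) = 141
Σ = 768
Area = |Σ|/2 = 384.

384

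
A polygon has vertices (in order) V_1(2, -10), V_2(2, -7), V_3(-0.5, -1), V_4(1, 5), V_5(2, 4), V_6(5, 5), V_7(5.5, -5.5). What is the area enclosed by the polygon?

58

Σ = (6) + (-5.5) + (-1.5) + (-6) + (-10) + (-55) + (-44) = -116
Area = |Σ|/2 = 58.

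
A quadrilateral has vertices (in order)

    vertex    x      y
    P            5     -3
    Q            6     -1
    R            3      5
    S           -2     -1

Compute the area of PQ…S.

Apply the shoelace (surveyor's) formula: 2A = Σ (x_i·y_{i+1} − x_{i+1}·y_i), indices taken mod 4.
Cross-terms: 13, 33, 7, 11  ⇒  Σ = 64
Area = |Σ|/2 = 32.

32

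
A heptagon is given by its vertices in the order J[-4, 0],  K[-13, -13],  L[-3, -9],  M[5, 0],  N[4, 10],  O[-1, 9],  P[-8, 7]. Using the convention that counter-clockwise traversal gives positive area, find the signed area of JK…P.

J→K: (-4)(-13) − (-13)(0) = 52
K→L: (-13)(-9) − (-3)(-13) = 78
L→M: (-3)(0) − (5)(-9) = 45
M→N: (5)(10) − (4)(0) = 50
N→O: (4)(9) − (-1)(10) = 46
O→P: (-1)(7) − (-8)(9) = 65
P→J: (-8)(0) − (-4)(7) = 28
Σ = 364
Signed area = Σ/2 = 182 (positive ⇒ counter-clockwise traversal).

182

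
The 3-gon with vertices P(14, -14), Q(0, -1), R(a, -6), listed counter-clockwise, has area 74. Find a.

-6

Write out the shoelace sum; only the two edges meeting at R involve a:
2·Area = [(0·(-6) − a·(-1)) + (a·(-14) − 14·(-6))] + -14
       = -13·a + 70 = 148
⇒ a = -6.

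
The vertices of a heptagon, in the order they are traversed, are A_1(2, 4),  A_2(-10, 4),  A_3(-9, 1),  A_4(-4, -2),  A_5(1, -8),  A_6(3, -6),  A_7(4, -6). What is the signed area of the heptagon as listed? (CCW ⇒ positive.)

91

Apply the surveyor's formula: 2A = Σ (x_i·y_{i+1} − x_{i+1}·y_i), indices taken mod 7.
A_1→A_2: (2)(4) − (-10)(4) = 48
A_2→A_3: (-10)(1) − (-9)(4) = 26
A_3→A_4: (-9)(-2) − (-4)(1) = 22
A_4→A_5: (-4)(-8) − (1)(-2) = 34
A_5→A_6: (1)(-6) − (3)(-8) = 18
A_6→A_7: (3)(-6) − (4)(-6) = 6
A_7→A_1: (4)(4) − (2)(-6) = 28
Σ = 182
Signed area = Σ/2 = 91 (positive ⇒ counter-clockwise traversal).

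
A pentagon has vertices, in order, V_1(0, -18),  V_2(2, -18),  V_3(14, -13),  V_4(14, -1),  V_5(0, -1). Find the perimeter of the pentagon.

|V_1V_2| = √((2)² + (0)²) = √4 = 2
|V_2V_3| = √((12)² + (5)²) = √169 = 13
|V_3V_4| = √((0)² + (12)²) = √144 = 12
|V_4V_5| = √((-14)² + (0)²) = √196 = 14
|V_5V_1| = √((0)² + (-17)²) = √289 = 17
Perimeter = 2 + 13 + 12 + 14 + 17 = 58.

58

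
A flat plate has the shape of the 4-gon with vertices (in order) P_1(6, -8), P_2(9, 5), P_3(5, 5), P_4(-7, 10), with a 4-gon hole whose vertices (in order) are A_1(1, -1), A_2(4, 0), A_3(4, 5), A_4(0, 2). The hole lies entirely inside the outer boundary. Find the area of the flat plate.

Outer boundary:
Apply the surveyor's formula: 2A = Σ (x_i·y_{i+1} − x_{i+1}·y_i), indices taken mod 4.
Σ = (102) + (20) + (85) + (-4) = 203
Area = |Σ|/2 = 101.5.
Hole:
Apply the surveyor's formula: 2A = Σ (x_i·y_{i+1} − x_{i+1}·y_i), indices taken mod 4.
Cross-terms: 4, 20, 8, -2  ⇒  Σ = 30
Area = |Σ|/2 = 15.
Net area = 101.5 − 15 = 86.5.

86.5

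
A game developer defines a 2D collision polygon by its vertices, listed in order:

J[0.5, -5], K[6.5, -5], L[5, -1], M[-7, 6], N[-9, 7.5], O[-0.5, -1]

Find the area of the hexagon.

Apply Gauss's area formula: 2A = Σ (x_i·y_{i+1} − x_{i+1}·y_i), indices taken mod 6.
Cross-terms: 30, 18.5, 23, 1.5, 12.75, 3  ⇒  Σ = 88.75
Area = |Σ|/2 = 44.375.

44.375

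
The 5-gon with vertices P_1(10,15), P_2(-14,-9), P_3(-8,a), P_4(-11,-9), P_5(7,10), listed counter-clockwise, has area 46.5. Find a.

Write out the shoelace sum; only the two edges meeting at P_3 involve a:
2·Area = [((-14)·a − (-8)·(-9)) + ((-8)·(-9) − (-11)·a)] + 78
       = -3·a + 78 = 93
⇒ a = -5.

-5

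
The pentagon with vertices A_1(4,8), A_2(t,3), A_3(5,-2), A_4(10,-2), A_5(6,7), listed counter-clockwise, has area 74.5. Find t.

Write out the shoelace sum; only the two edges meeting at A_2 involve t:
2·Area = [(4·3 − t·8) + (t·(-2) − 5·3)] + 112
       = -10·t + 109 = 149
⇒ t = -4.

-4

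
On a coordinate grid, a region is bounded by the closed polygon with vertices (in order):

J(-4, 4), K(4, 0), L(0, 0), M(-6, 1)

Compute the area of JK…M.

18

Apply the surveyor's formula: 2A = Σ (x_i·y_{i+1} − x_{i+1}·y_i), indices taken mod 4.
Σ = (-16) + (0) + (0) + (-20) = -36
Area = |Σ|/2 = 18.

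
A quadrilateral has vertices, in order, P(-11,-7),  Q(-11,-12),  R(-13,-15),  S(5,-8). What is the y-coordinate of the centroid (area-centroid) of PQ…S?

Apply the shoelace formula. First the cross-terms c_i = x_i·y_{i+1} − x_{i+1}·y_i:
  55, 9, 179, -123  ⇒  2A = 120, A = 60.
Then Σ (y_i + y_{i+1})·c_i = -3560, so ȳ = -3560 / (6·60) = -89/9.

-89/9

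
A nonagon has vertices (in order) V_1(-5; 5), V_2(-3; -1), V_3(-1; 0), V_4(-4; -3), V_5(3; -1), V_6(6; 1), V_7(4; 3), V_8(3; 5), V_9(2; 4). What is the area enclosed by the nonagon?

50.5

Apply the shoelace formula: 2A = Σ (x_i·y_{i+1} − x_{i+1}·y_i), indices taken mod 9.
Σ = (20) + (-1) + (3) + (13) + (9) + (14) + (11) + (2) + (30) = 101
Area = |Σ|/2 = 50.5.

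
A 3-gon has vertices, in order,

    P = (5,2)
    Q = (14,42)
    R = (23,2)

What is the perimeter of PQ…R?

|PQ| = √((9)² + (40)²) = √1681 = 41
|QR| = √((9)² + (-40)²) = √1681 = 41
|RP| = √((-18)² + (0)²) = √324 = 18
Perimeter = 41 + 41 + 18 = 100.

100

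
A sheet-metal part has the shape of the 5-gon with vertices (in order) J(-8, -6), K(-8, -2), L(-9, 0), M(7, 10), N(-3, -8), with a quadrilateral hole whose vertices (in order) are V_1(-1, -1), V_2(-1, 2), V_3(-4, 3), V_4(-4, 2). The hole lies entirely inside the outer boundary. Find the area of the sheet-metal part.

100

Outer boundary:
Apply Gauss's area formula: 2A = Σ (x_i·y_{i+1} − x_{i+1}·y_i), indices taken mod 5.
Σ = (-32) + (-18) + (-90) + (-26) + (-46) = -212
Area = |Σ|/2 = 106.
Hole:
Apply Gauss's area formula: 2A = Σ (x_i·y_{i+1} − x_{i+1}·y_i), indices taken mod 4.
V_1→V_2: (-1)(2) − (-1)(-1) = -3
V_2→V_3: (-1)(3) − (-4)(2) = 5
V_3→V_4: (-4)(2) − (-4)(3) = 4
V_4→V_1: (-4)(-1) − (-1)(2) = 6
Σ = 12
Area = |Σ|/2 = 6.
Net area = 106 − 6 = 100.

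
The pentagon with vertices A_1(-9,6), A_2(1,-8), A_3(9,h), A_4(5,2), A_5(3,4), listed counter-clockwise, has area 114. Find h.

-1

Write out the shoelace sum; only the two edges meeting at A_3 involve h:
2·Area = [(1·h − 9·(-8)) + (9·2 − 5·h)] + 134
       = -4·h + 224 = 228
⇒ h = -1.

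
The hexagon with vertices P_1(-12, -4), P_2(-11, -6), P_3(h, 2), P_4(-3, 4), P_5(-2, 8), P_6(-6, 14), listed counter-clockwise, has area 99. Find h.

-1

Write out the shoelace sum; only the two edges meeting at P_3 involve h:
2·Area = [((-11)·2 − h·(-6)) + (h·4 − (-3)·2)] + 224
       = 10·h + 208 = 198
⇒ h = -1.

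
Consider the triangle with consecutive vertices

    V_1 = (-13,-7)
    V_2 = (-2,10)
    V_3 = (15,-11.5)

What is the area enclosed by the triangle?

Apply Gauss's area formula: 2A = Σ (x_i·y_{i+1} − x_{i+1}·y_i), indices taken mod 3.
Cross-terms: -144, -127, -254.5  ⇒  Σ = -525.5
Area = |Σ|/2 = 262.75.

262.75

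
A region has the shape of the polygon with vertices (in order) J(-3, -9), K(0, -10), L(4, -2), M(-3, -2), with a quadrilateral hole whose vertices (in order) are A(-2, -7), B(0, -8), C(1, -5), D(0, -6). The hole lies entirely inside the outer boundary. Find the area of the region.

35.5

Outer boundary:
Apply the shoelace formula: 2A = Σ (x_i·y_{i+1} − x_{i+1}·y_i), indices taken mod 4.
J→K: (-3)(-10) − (0)(-9) = 30
K→L: (0)(-2) − (4)(-10) = 40
L→M: (4)(-2) − (-3)(-2) = -14
M→J: (-3)(-9) − (-3)(-2) = 21
Σ = 77
Area = |Σ|/2 = 38.5.
Hole:
A→B: (-2)(-8) − (0)(-7) = 16
B→C: (0)(-5) − (1)(-8) = 8
C→D: (1)(-6) − (0)(-5) = -6
D→A: (0)(-7) − (-2)(-6) = -12
Σ = 6
Area = |Σ|/2 = 3.
Net area = 38.5 − 3 = 35.5.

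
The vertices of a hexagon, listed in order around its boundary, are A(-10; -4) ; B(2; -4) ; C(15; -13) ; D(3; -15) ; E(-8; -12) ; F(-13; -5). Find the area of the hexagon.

187

Cross-terms: 48, 34, -186, -156, -116, 2  ⇒  Σ = -374
Area = |Σ|/2 = 187.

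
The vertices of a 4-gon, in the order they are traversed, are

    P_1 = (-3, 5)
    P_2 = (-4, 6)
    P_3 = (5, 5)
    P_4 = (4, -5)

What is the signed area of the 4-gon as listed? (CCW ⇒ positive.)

Apply the shoelace formula: 2A = Σ (x_i·y_{i+1} − x_{i+1}·y_i), indices taken mod 4.
Σ = (2) + (-50) + (-45) + (5) = -88
Signed area = Σ/2 = -44 (negative ⇒ clockwise traversal).

-44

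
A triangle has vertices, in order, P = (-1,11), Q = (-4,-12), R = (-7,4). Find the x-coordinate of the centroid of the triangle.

-4

Apply the surveyor's formula. First the cross-terms c_i = x_i·y_{i+1} − x_{i+1}·y_i:
  56, -100, -73  ⇒  2A = -117, A = -58.5.
Then Σ (x_i + x_{i+1})·c_i = 1404, so x̄ = 1404 / (6·(-58.5)) = -4.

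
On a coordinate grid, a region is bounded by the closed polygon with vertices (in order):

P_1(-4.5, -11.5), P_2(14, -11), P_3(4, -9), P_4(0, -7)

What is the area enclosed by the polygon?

Apply Gauss's area formula: 2A = Σ (x_i·y_{i+1} − x_{i+1}·y_i), indices taken mod 4.
Cross-terms: 210.5, -82, -28, -31.5  ⇒  Σ = 69
Area = |Σ|/2 = 34.5.

34.5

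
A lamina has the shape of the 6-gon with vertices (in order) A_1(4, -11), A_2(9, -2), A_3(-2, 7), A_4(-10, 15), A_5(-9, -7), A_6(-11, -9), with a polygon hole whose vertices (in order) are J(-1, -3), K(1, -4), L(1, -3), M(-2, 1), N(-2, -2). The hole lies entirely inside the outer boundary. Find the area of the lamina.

Outer boundary:
Apply the shoelace (surveyor's) formula: 2A = Σ (x_i·y_{i+1} − x_{i+1}·y_i), indices taken mod 6.
Σ = (91) + (59) + (40) + (205) + (4) + (157) = 556
Area = |Σ|/2 = 278.
Hole:
Σ = (7) + (1) + (-5) + (6) + (4) = 13
Area = |Σ|/2 = 6.5.
Net area = 278 − 6.5 = 271.5.

271.5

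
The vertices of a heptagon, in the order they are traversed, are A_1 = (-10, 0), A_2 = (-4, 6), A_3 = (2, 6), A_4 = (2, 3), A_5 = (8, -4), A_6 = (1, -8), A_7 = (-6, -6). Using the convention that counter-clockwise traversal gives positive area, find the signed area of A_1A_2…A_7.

-154

Apply the shoelace (surveyor's) formula: 2A = Σ (x_i·y_{i+1} − x_{i+1}·y_i), indices taken mod 7.
Σ = (-60) + (-36) + (-6) + (-32) + (-60) + (-54) + (-60) = -308
Signed area = Σ/2 = -154 (negative ⇒ clockwise traversal).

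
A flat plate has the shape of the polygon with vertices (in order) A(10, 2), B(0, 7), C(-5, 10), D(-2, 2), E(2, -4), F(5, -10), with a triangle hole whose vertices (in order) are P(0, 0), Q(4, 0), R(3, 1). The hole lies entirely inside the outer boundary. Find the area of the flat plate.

112.5

Outer boundary:
Σ = (70) + (35) + (10) + (4) + (0) + (110) = 229
Area = |Σ|/2 = 114.5.
Hole:
Σ = (0) + (4) + (0) = 4
Area = |Σ|/2 = 2.
Net area = 114.5 − 2 = 112.5.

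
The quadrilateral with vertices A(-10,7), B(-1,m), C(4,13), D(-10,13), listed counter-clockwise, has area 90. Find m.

4

Write out the shoelace sum; only the two edges meeting at B involve m:
2·Area = [((-10)·m − (-1)·7) + ((-1)·13 − 4·m)] + 242
       = -14·m + 236 = 180
⇒ m = 4.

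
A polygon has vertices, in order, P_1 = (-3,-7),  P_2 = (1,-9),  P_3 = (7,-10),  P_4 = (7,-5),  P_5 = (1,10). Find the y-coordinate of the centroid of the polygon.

Apply Gauss's area formula. First the cross-terms c_i = x_i·y_{i+1} − x_{i+1}·y_i:
  34, 53, 35, 75, 23  ⇒  2A = 220, A = 110.
Then Σ (y_i + y_{i+1})·c_i = -1632, so ȳ = -1632 / (6·110) = -136/55.

-136/55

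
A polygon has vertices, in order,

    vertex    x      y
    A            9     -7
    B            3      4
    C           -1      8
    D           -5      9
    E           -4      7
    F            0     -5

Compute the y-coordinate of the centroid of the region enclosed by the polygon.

Apply the shoelace formula. First the cross-terms c_i = x_i·y_{i+1} − x_{i+1}·y_i:
  57, 28, 31, 1, 20, 45  ⇒  2A = 182, A = 91.
Then Σ (y_i + y_{i+1})·c_i = 208, so ȳ = 208 / (6·91) = 8/21.

8/21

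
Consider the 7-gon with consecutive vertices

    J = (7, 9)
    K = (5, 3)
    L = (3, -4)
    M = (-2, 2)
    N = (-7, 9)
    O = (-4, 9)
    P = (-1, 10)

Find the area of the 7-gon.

Cross-terms: -24, -29, -2, -4, -27, -31, -79  ⇒  Σ = -196
Area = |Σ|/2 = 98.

98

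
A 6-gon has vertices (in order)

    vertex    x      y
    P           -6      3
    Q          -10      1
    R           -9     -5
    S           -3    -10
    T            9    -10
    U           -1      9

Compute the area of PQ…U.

Σ = (24) + (59) + (75) + (120) + (71) + (51) = 400
Area = |Σ|/2 = 200.

200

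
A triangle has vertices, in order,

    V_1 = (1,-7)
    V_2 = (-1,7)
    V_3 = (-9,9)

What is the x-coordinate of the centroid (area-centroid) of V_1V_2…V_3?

Apply the shoelace formula. First the cross-terms c_i = x_i·y_{i+1} − x_{i+1}·y_i:
  0, 54, 54  ⇒  2A = 108, A = 54.
Then Σ (x_i + x_{i+1})·c_i = -972, so x̄ = -972 / (6·54) = -3.

-3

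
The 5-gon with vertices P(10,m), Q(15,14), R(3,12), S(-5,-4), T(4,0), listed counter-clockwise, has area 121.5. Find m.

Write out the shoelace sum; only the two edges meeting at P involve m:
2·Area = [(4·m − 10·0) + (10·14 − 15·m)] + 202
       = -11·m + 342 = 243
⇒ m = 9.

9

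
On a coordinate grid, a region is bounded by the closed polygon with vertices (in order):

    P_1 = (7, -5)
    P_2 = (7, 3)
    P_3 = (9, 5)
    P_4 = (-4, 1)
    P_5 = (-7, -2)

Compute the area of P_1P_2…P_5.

78.5

Apply the surveyor's formula: 2A = Σ (x_i·y_{i+1} − x_{i+1}·y_i), indices taken mod 5.
Σ = (56) + (8) + (29) + (15) + (49) = 157
Area = |Σ|/2 = 78.5.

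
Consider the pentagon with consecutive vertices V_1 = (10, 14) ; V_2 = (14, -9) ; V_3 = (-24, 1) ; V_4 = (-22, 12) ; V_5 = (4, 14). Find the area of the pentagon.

597

Apply the shoelace formula: 2A = Σ (x_i·y_{i+1} − x_{i+1}·y_i), indices taken mod 5.
Cross-terms: -286, -202, -266, -356, -84  ⇒  Σ = -1194
Area = |Σ|/2 = 597.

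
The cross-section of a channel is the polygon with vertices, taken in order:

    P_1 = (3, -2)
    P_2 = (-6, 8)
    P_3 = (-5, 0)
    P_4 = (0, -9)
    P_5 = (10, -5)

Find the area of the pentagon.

Apply Gauss's area formula: 2A = Σ (x_i·y_{i+1} − x_{i+1}·y_i), indices taken mod 5.
Σ = (12) + (40) + (45) + (90) + (-5) = 182
Area = |Σ|/2 = 91.

91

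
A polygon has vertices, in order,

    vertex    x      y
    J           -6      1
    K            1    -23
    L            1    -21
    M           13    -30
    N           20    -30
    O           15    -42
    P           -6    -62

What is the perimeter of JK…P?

|JK| = √((7)² + (-24)²) = √625 = 25
|KL| = √((0)² + (2)²) = √4 = 2
|LM| = √((12)² + (-9)²) = √225 = 15
|MN| = √((7)² + (0)²) = √49 = 7
|NO| = √((-5)² + (-12)²) = √169 = 13
|OP| = √((-21)² + (-20)²) = √841 = 29
|PJ| = √((0)² + (63)²) = √3969 = 63
Perimeter = 25 + 2 + 15 + 7 + 13 + 29 + 63 = 154.

154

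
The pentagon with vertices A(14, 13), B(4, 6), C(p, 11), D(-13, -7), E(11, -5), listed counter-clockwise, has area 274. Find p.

2

The doubled signed area Σ (x_i y_{i+1} − x_{i+1} y_i) is linear in p.
With p=0 it equals 574; the coefficient of p is -13 (from the two edges through C).
So -13·p + 574 = 2·274 = 548 ⇒ p = 2.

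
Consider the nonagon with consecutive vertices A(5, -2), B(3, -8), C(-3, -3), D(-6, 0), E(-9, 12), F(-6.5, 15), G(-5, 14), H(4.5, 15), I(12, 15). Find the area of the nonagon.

Apply the shoelace formula: 2A = Σ (x_i·y_{i+1} − x_{i+1}·y_i), indices taken mod 9.
A→B: (5)(-8) − (3)(-2) = -34
B→C: (3)(-3) − (-3)(-8) = -33
C→D: (-3)(0) − (-6)(-3) = -18
D→E: (-6)(12) − (-9)(0) = -72
E→F: (-9)(15) − (-6.5)(12) = -57
F→G: (-6.5)(14) − (-5)(15) = -16
G→H: (-5)(15) − (4.5)(14) = -138
H→I: (4.5)(15) − (12)(15) = -112.5
I→A: (12)(-2) − (5)(15) = -99
Σ = -579.5
Area = |Σ|/2 = 289.75.

289.75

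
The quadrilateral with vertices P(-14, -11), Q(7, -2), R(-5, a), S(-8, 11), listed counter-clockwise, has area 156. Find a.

2

The doubled signed area Σ (x_i y_{i+1} − x_{i+1} y_i) is linear in a.
With a=0 it equals 282; the coefficient of a is 15 (from the two edges through R).
So 15·a + 282 = 2·156 = 312 ⇒ a = 2.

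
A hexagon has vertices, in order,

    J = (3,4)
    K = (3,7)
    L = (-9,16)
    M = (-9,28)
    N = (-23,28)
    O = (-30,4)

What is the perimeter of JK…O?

102

|JK| = √((0)² + (3)²) = √9 = 3
|KL| = √((-12)² + (9)²) = √225 = 15
|LM| = √((0)² + (12)²) = √144 = 12
|MN| = √((-14)² + (0)²) = √196 = 14
|NO| = √((-7)² + (-24)²) = √625 = 25
|OJ| = √((33)² + (0)²) = √1089 = 33
Perimeter = 3 + 15 + 12 + 14 + 25 + 33 = 102.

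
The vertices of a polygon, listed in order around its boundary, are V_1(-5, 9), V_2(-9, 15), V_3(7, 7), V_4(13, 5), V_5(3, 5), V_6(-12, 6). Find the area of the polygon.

Apply the shoelace formula: 2A = Σ (x_i·y_{i+1} − x_{i+1}·y_i), indices taken mod 6.
V_1→V_2: (-5)(15) − (-9)(9) = 6
V_2→V_3: (-9)(7) − (7)(15) = -168
V_3→V_4: (7)(5) − (13)(7) = -56
V_4→V_5: (13)(5) − (3)(5) = 50
V_5→V_6: (3)(6) − (-12)(5) = 78
V_6→V_1: (-12)(9) − (-5)(6) = -78
Σ = -168
Area = |Σ|/2 = 84.

84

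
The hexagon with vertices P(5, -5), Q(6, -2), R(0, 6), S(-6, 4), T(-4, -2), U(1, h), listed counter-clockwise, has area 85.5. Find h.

Write out the shoelace sum; only the two edges meeting at U involve h:
2·Area = [((-4)·h − 1·(-2)) + (1·(-5) − 5·h)] + 120
       = -9·h + 117 = 171
⇒ h = -6.

-6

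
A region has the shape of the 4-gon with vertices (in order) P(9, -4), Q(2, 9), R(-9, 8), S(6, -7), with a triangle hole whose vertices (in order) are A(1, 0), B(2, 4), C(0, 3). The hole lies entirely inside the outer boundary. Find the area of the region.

Outer boundary:
Apply the surveyor's formula: 2A = Σ (x_i·y_{i+1} − x_{i+1}·y_i), indices taken mod 4.
Σ = (89) + (97) + (15) + (39) = 240
Area = |Σ|/2 = 120.
Hole:
Σ = (4) + (6) + (-3) = 7
Area = |Σ|/2 = 3.5.
Net area = 120 − 3.5 = 116.5.

116.5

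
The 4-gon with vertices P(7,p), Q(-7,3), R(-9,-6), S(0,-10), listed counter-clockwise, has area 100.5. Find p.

The doubled signed area Σ (x_i y_{i+1} − x_{i+1} y_i) is linear in p.
With p=0 it equals 250; the coefficient of p is 7 (from the two edges through P).
So 7·p + 250 = 2·100.5 = 201 ⇒ p = -7.

-7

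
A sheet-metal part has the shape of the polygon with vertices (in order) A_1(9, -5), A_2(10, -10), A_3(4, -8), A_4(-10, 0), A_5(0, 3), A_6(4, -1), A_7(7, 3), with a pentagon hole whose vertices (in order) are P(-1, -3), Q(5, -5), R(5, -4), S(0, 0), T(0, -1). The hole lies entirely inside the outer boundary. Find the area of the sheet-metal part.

110.5

Outer boundary:
Apply Gauss's area formula: 2A = Σ (x_i·y_{i+1} − x_{i+1}·y_i), indices taken mod 7.
Σ = (-40) + (-40) + (-80) + (-30) + (-12) + (19) + (-62) = -245
Area = |Σ|/2 = 122.5.
Hole:
Apply the shoelace formula: 2A = Σ (x_i·y_{i+1} − x_{i+1}·y_i), indices taken mod 5.
Σ = (20) + (5) + (0) + (0) + (-1) = 24
Area = |Σ|/2 = 12.
Net area = 122.5 − 12 = 110.5.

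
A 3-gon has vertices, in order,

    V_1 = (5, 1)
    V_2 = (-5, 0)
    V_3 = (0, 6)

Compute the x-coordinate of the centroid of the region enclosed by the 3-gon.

Apply Gauss's area formula. First the cross-terms c_i = x_i·y_{i+1} − x_{i+1}·y_i:
  5, -30, -30  ⇒  2A = -55, A = -27.5.
Then Σ (x_i + x_{i+1})·c_i = 0, so x̄ = 0 / (6·(-27.5)) = 0.

0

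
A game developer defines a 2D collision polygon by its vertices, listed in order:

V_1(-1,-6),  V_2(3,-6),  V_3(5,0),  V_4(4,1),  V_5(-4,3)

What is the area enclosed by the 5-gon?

51

Σ = (24) + (30) + (5) + (16) + (27) = 102
Area = |Σ|/2 = 51.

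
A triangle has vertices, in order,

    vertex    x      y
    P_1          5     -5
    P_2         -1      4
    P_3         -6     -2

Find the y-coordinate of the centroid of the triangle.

Apply the surveyor's formula. First the cross-terms c_i = x_i·y_{i+1} − x_{i+1}·y_i:
  15, 26, 40  ⇒  2A = 81, A = 40.5.
Then Σ (y_i + y_{i+1})·c_i = -243, so ȳ = -243 / (6·40.5) = -1.

-1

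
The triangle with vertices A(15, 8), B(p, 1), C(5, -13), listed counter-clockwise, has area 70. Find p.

The doubled signed area Σ (x_i y_{i+1} − x_{i+1} y_i) is linear in p.
With p=0 it equals 245; the coefficient of p is -21 (from the two edges through B).
So -21·p + 245 = 2·70 = 140 ⇒ p = 5.

5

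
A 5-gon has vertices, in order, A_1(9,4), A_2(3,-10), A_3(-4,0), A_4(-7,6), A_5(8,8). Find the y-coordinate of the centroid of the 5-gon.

178/155

Apply Gauss's area formula. First the cross-terms c_i = x_i·y_{i+1} − x_{i+1}·y_i:
  -102, -40, -24, -104, -40  ⇒  2A = -310, A = -155.
Then Σ (y_i + y_{i+1})·c_i = -1068, so ȳ = -1068 / (6·(-155)) = 178/155.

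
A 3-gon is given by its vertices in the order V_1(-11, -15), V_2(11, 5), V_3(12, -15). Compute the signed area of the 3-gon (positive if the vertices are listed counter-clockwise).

Apply Gauss's area formula: 2A = Σ (x_i·y_{i+1} − x_{i+1}·y_i), indices taken mod 3.
V_1→V_2: (-11)(5) − (11)(-15) = 110
V_2→V_3: (11)(-15) − (12)(5) = -225
V_3→V_1: (12)(-15) − (-11)(-15) = -345
Σ = -460
Signed area = Σ/2 = -230 (negative ⇒ clockwise traversal).

-230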